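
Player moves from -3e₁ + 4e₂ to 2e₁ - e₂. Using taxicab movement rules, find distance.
10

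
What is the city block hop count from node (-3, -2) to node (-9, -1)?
7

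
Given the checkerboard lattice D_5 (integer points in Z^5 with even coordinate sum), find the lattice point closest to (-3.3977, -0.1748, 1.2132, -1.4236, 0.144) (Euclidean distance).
(-3, 0, 1, -2, 0)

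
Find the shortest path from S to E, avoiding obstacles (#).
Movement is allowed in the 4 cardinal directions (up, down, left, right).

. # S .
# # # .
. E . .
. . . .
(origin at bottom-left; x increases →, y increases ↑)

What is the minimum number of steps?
5
(one shortest path: (2, 3) → (3, 3) → (3, 2) → (3, 1) → (2, 1) → (1, 1))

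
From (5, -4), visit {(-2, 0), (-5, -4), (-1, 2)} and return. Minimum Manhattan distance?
32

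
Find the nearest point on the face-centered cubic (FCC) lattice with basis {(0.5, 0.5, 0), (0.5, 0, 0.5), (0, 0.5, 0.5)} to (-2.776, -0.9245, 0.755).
(-3, -1, 1)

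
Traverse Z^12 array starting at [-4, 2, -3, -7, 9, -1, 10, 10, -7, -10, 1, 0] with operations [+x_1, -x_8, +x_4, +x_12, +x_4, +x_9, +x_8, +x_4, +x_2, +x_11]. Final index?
(-3, 3, -3, -4, 9, -1, 10, 10, -6, -10, 2, 1)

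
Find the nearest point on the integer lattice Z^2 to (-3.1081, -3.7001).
(-3, -4)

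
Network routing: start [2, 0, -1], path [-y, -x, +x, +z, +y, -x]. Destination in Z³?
(1, 0, 0)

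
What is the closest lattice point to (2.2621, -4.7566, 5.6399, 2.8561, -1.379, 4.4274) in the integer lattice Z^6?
(2, -5, 6, 3, -1, 4)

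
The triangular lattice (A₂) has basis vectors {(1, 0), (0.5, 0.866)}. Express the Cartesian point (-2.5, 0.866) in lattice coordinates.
-3b₁ + b₂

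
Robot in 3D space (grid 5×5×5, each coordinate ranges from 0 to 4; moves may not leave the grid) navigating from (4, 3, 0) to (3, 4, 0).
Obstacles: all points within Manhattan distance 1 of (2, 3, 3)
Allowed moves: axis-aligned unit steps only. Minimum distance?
2
(one shortest path: (4, 3, 0) → (3, 3, 0) → (3, 4, 0))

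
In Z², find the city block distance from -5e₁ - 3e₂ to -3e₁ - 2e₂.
3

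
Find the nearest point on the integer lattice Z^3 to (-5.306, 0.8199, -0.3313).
(-5, 1, 0)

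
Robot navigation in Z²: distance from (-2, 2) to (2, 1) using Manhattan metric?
5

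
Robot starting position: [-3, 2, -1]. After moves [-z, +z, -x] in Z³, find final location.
(-4, 2, -1)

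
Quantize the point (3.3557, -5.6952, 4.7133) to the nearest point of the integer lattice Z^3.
(3, -6, 5)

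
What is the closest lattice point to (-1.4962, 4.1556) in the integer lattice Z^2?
(-1, 4)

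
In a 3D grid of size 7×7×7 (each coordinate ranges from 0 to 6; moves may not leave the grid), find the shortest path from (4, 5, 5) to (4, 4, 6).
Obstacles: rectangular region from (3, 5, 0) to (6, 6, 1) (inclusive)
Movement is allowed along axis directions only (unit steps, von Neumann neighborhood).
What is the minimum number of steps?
2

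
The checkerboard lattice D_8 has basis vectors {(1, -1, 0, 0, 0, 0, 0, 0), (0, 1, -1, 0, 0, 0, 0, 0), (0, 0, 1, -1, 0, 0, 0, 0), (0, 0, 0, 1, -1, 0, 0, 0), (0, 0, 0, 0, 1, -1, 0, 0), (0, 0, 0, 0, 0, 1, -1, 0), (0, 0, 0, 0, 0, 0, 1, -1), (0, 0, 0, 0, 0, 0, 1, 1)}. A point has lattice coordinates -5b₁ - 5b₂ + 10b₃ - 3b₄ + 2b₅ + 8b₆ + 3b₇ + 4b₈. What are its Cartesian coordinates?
(-5, 0, 15, -13, 5, 6, -1, 1)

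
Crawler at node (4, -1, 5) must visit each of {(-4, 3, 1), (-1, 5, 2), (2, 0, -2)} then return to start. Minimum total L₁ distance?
42
(one optimal route: (4, -1, 5) → (-1, 5, 2) → (-4, 3, 1) → (2, 0, -2) → (4, -1, 5))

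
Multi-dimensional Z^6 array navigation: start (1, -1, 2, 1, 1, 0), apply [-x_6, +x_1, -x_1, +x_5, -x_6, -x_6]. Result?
(1, -1, 2, 1, 2, -3)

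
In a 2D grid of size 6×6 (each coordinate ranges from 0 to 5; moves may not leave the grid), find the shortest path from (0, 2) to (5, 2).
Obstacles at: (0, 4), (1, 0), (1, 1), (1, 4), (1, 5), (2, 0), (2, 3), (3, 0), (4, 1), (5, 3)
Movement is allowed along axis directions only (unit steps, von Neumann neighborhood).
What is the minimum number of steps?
5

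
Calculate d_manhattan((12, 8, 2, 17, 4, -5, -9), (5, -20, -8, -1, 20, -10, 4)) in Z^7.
97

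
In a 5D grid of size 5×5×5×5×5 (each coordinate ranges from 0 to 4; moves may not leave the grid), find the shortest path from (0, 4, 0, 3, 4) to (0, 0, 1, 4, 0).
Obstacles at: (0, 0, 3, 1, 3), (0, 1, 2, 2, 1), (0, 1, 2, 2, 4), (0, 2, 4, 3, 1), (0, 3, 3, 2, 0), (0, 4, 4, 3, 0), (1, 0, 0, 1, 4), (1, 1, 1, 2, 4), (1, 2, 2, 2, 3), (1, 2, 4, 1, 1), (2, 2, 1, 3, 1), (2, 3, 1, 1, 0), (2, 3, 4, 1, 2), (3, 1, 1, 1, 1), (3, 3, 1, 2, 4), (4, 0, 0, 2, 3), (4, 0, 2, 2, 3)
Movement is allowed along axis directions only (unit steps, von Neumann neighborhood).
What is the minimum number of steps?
10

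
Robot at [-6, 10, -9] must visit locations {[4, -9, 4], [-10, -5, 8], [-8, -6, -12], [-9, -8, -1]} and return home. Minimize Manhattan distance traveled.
112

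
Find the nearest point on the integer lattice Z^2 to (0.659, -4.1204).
(1, -4)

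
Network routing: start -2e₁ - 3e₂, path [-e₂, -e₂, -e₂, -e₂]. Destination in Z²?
(-2, -7)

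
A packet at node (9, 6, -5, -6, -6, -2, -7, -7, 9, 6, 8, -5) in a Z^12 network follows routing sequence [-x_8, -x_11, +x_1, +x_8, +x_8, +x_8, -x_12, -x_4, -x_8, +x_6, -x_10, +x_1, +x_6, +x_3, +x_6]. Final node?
(11, 6, -4, -7, -6, 1, -7, -6, 9, 5, 7, -6)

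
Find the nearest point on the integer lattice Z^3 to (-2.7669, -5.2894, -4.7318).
(-3, -5, -5)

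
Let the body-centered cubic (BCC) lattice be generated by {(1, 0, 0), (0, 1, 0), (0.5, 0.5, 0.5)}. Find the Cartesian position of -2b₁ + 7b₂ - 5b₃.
(-4.5, 4.5, -2.5)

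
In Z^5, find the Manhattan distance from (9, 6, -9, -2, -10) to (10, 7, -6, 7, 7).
31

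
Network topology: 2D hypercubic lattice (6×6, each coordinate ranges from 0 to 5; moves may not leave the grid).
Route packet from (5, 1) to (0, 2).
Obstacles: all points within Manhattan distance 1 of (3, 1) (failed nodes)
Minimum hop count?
8
(one shortest path: (5, 1) → (5, 2) → (4, 2) → (4, 3) → (3, 3) → (2, 3) → (1, 3) → (0, 3) → (0, 2))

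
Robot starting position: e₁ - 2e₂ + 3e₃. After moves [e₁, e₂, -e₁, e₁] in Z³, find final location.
(2, -1, 3)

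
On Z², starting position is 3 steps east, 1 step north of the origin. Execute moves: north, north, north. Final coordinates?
(3, 4)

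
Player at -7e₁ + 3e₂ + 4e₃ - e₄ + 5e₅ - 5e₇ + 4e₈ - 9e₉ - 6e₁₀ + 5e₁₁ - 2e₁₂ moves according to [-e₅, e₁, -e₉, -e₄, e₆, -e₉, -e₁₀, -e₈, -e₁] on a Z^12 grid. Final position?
(-7, 3, 4, -2, 4, 1, -5, 3, -11, -7, 5, -2)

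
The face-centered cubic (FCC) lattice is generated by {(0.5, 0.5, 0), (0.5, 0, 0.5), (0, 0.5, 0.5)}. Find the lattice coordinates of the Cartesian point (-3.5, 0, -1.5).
-2b₁ - 5b₂ + 2b₃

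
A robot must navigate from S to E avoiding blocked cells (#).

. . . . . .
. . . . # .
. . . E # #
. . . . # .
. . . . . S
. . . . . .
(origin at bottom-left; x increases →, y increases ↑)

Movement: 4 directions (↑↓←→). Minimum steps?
4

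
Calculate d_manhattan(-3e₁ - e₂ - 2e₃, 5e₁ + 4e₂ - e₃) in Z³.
14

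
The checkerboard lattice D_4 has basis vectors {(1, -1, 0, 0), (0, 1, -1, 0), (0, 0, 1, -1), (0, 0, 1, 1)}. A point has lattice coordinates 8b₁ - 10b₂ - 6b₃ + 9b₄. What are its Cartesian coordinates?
(8, -18, 13, 15)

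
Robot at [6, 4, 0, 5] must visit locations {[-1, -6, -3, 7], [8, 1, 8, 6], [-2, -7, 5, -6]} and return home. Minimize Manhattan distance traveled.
92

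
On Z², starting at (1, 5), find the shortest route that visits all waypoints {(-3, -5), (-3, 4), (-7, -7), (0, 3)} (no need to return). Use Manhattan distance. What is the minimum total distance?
22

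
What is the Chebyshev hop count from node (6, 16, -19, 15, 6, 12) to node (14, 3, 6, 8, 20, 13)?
25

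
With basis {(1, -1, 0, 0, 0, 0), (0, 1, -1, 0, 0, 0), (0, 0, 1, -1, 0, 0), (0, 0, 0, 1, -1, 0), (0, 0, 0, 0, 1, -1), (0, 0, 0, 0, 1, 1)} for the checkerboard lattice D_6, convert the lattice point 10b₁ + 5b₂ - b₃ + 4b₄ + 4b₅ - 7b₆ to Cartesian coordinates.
(10, -5, -6, 5, -7, -11)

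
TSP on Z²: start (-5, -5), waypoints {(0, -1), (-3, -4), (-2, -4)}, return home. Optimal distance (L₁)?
18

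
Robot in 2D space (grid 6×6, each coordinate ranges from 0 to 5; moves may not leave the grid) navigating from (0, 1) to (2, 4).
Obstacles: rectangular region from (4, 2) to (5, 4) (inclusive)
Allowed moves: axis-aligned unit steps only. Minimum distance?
5
(one shortest path: (0, 1) → (1, 1) → (2, 1) → (2, 2) → (2, 3) → (2, 4))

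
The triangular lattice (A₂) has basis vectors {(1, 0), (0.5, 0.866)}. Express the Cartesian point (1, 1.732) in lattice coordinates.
2b₂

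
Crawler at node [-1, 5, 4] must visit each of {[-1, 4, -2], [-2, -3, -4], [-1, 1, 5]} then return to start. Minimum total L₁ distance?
36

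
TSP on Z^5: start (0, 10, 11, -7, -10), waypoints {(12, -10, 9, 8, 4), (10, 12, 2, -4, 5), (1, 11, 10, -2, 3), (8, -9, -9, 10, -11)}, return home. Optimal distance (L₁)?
192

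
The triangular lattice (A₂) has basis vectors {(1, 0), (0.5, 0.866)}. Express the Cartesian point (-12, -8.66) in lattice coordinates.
-7b₁ - 10b₂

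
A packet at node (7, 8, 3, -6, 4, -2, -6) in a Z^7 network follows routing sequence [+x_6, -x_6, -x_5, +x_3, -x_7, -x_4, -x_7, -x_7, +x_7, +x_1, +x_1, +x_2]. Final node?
(9, 9, 4, -7, 3, -2, -8)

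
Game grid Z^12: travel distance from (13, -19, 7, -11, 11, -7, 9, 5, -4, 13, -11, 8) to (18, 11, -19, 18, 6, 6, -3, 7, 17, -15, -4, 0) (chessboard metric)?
30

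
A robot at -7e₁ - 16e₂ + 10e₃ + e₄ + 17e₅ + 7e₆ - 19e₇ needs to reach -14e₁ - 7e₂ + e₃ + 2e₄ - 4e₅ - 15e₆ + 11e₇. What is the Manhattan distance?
99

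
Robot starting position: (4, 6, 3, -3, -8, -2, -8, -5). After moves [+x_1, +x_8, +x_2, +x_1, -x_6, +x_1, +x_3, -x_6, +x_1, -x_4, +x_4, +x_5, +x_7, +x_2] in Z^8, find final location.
(8, 8, 4, -3, -7, -4, -7, -4)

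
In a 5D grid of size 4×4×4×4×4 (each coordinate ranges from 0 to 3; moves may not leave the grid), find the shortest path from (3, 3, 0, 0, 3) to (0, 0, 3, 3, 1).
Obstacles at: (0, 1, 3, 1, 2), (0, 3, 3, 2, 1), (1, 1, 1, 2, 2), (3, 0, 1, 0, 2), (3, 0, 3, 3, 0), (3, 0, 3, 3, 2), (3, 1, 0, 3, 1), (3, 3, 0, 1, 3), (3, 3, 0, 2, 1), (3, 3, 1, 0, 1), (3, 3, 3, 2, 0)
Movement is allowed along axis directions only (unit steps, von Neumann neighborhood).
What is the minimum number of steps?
14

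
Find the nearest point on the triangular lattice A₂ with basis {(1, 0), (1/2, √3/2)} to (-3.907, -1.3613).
(-4, -1.732)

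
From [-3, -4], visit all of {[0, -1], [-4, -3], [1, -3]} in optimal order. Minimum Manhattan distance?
10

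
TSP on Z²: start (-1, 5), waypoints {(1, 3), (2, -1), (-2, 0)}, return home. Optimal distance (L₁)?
20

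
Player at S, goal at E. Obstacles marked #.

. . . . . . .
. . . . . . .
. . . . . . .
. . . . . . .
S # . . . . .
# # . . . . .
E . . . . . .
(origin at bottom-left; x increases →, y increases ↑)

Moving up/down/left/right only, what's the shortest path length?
8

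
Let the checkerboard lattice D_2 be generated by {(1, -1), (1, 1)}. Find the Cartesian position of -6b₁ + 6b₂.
(0, 12)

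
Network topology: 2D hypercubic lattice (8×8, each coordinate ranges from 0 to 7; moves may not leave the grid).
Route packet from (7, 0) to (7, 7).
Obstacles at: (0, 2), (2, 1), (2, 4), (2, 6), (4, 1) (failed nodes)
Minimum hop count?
7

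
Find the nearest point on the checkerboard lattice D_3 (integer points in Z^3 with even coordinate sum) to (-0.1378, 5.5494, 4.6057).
(0, 5, 5)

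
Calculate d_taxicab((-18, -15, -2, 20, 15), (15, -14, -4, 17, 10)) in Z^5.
44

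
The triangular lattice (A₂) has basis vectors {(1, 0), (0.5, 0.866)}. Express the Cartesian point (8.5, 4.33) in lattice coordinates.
6b₁ + 5b₂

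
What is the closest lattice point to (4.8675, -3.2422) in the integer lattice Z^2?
(5, -3)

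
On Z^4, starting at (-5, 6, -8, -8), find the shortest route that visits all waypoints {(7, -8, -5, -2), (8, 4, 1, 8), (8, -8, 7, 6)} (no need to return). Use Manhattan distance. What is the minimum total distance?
76
(one optimal route: (-5, 6, -8, -8) → (7, -8, -5, -2) → (8, -8, 7, 6) → (8, 4, 1, 8))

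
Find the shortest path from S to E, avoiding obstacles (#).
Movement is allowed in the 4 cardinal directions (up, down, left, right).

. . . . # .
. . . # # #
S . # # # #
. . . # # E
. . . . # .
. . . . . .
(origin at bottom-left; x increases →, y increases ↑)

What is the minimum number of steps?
10
(one shortest path: (0, 3) → (1, 3) → (1, 2) → (2, 2) → (2, 1) → (3, 1) → (3, 0) → (4, 0) → (5, 0) → (5, 1) → (5, 2))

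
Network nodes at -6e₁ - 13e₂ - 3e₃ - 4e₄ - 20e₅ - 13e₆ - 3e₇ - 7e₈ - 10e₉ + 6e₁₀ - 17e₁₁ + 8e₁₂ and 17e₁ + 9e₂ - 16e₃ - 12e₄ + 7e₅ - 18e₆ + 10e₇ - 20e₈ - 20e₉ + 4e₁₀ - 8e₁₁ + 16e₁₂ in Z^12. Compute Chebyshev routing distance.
27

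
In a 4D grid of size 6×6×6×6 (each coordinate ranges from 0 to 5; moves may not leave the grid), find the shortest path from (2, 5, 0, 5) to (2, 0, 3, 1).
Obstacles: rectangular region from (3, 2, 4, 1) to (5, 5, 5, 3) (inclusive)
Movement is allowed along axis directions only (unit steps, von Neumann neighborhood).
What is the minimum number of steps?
12
(one shortest path: (2, 5, 0, 5) → (2, 4, 0, 5) → (2, 3, 0, 5) → (2, 2, 0, 5) → (2, 1, 0, 5) → (2, 0, 0, 5) → (2, 0, 1, 5) → (2, 0, 2, 5) → (2, 0, 3, 5) → (2, 0, 3, 4) → (2, 0, 3, 3) → (2, 0, 3, 2) → (2, 0, 3, 1))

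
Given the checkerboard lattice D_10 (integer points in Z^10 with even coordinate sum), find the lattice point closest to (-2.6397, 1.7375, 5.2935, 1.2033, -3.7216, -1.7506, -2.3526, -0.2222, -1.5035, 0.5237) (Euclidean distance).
(-3, 2, 5, 1, -4, -2, -2, 0, -2, 1)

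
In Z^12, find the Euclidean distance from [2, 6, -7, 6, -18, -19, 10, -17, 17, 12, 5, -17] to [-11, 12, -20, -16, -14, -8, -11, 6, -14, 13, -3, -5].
55.9911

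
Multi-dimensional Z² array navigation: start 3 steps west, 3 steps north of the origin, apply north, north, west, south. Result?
(-4, 4)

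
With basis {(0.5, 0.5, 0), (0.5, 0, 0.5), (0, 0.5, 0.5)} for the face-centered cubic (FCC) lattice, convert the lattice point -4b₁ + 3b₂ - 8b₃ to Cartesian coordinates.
(-0.5, -6, -2.5)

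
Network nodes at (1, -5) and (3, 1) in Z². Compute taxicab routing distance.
8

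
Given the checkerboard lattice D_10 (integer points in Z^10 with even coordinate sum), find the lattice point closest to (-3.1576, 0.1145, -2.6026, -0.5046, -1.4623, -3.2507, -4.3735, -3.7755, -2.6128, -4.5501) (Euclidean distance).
(-3, 0, -3, 0, -1, -3, -4, -4, -3, -5)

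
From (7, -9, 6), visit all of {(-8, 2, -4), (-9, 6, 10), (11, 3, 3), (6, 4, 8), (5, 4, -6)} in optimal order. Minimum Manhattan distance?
79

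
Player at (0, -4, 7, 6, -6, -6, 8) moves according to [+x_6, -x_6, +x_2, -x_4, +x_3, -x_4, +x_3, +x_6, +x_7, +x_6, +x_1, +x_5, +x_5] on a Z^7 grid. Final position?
(1, -3, 9, 4, -4, -4, 9)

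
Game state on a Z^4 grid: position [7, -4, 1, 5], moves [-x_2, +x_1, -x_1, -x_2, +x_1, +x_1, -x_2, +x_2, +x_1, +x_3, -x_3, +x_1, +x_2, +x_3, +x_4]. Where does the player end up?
(11, -5, 2, 6)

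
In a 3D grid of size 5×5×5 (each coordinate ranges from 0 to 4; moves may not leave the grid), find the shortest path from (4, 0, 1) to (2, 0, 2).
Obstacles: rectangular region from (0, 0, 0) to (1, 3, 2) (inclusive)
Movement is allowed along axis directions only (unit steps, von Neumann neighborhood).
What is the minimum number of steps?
3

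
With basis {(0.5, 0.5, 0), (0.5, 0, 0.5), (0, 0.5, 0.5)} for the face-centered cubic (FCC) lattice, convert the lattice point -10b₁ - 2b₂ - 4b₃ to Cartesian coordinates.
(-6, -7, -3)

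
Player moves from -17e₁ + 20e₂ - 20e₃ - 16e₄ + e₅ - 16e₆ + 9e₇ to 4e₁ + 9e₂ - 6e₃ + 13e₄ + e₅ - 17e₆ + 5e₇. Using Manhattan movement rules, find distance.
80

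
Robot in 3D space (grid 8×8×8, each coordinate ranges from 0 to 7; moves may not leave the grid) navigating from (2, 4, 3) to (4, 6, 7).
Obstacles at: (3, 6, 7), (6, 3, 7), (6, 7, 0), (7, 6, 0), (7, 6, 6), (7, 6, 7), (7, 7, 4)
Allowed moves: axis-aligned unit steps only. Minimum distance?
8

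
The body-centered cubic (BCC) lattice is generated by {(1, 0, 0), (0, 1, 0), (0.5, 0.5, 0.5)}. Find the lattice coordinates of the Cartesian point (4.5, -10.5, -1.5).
6b₁ - 9b₂ - 3b₃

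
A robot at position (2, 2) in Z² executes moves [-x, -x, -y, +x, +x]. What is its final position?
(2, 1)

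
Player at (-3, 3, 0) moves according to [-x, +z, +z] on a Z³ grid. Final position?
(-4, 3, 2)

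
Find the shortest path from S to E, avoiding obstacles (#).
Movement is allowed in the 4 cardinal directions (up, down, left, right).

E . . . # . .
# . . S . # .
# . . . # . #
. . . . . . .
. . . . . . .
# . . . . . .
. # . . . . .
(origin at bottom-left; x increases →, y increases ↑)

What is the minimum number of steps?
4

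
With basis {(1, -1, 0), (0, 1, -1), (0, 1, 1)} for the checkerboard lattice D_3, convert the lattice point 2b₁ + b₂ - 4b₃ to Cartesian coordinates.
(2, -5, -5)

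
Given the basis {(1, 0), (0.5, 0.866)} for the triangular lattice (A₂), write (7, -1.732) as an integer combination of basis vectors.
8b₁ - 2b₂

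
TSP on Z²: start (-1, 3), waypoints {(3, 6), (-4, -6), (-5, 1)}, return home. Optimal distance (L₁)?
40
(one optimal route: (-1, 3) → (3, 6) → (-4, -6) → (-5, 1) → (-1, 3))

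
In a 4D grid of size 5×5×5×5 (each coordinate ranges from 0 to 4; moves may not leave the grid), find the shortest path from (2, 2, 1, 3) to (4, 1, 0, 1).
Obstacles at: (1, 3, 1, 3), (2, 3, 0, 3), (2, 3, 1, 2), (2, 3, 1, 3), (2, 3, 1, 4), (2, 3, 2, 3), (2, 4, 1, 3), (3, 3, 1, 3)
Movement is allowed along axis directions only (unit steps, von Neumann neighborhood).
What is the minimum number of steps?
6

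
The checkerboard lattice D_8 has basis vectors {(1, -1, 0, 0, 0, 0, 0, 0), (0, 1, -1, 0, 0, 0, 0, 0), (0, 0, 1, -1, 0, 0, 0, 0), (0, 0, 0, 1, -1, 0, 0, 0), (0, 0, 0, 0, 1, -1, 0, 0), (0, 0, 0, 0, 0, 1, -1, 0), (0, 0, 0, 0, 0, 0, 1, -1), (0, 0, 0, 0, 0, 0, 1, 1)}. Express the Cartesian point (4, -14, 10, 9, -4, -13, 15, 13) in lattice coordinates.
4b₁ - 10b₂ + 9b₄ + 5b₅ - 8b₆ - 3b₇ + 10b₈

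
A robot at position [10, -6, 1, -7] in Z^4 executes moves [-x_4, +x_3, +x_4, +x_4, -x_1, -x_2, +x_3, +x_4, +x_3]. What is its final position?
(9, -7, 4, -5)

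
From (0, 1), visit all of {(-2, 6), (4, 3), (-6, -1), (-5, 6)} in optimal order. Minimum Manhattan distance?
26
(one optimal route: (0, 1) → (4, 3) → (-2, 6) → (-5, 6) → (-6, -1))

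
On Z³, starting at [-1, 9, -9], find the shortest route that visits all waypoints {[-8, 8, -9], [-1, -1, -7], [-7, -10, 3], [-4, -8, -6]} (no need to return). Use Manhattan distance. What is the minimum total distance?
51
(one optimal route: (-1, 9, -9) → (-8, 8, -9) → (-1, -1, -7) → (-4, -8, -6) → (-7, -10, 3))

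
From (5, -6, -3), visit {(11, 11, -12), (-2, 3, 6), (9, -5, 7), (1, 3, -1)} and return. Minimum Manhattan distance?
106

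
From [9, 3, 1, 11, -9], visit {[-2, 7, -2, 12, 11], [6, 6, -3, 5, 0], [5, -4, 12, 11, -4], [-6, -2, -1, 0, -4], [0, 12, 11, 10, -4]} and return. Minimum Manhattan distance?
184
(one optimal route: (9, 3, 1, 11, -9) → (6, 6, -3, 5, 0) → (-6, -2, -1, 0, -4) → (-2, 7, -2, 12, 11) → (0, 12, 11, 10, -4) → (5, -4, 12, 11, -4) → (9, 3, 1, 11, -9))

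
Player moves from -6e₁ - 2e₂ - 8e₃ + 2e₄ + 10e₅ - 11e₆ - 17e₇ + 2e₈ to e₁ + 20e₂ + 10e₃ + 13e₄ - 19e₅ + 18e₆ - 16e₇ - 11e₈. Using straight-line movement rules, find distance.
53.1977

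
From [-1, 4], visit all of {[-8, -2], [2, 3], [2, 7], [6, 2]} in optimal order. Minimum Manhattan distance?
33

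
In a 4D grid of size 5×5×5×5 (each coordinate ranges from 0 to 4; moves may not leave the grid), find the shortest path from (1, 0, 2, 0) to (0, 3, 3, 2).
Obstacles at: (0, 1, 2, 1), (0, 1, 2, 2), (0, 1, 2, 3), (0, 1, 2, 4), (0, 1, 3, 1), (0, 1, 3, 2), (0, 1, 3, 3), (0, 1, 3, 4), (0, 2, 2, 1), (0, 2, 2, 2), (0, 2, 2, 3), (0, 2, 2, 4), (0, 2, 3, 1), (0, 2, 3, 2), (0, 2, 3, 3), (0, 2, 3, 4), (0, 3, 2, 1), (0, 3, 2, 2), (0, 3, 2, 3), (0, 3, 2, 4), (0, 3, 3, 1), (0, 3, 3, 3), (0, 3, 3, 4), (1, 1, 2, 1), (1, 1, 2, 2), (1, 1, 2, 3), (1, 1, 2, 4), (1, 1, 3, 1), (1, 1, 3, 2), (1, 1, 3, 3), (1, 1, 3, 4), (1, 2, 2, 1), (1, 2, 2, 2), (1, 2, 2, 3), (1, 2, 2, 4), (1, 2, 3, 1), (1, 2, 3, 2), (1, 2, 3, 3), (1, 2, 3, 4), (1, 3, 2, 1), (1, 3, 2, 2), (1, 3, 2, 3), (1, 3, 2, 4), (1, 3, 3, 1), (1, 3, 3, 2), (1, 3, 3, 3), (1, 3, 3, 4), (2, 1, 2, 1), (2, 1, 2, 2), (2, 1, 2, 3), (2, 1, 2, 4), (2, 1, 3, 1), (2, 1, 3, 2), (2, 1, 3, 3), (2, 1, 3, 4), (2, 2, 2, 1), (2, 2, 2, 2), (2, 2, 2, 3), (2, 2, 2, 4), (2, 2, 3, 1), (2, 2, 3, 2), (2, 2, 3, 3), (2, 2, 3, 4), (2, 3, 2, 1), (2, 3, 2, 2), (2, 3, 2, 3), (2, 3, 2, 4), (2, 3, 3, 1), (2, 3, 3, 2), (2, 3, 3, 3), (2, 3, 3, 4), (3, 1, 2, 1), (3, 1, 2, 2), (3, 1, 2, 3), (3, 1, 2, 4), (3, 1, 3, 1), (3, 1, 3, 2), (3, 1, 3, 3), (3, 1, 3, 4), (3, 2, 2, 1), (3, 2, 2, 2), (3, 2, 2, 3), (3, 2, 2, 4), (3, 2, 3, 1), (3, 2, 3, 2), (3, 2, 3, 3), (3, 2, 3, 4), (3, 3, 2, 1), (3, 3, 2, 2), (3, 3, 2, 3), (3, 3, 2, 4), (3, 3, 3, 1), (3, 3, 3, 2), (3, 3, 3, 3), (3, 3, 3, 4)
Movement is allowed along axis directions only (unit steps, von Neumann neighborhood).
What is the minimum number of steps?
9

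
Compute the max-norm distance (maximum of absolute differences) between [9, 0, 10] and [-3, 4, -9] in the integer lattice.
19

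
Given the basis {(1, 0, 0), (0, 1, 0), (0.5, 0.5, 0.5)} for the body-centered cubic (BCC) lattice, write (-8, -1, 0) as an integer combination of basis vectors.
-8b₁ - b₂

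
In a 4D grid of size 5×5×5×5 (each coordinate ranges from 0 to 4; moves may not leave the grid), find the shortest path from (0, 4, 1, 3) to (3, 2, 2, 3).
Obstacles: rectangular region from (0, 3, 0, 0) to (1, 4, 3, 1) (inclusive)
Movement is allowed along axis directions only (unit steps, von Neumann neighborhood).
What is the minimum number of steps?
6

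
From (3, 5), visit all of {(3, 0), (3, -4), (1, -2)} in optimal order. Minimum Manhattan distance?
13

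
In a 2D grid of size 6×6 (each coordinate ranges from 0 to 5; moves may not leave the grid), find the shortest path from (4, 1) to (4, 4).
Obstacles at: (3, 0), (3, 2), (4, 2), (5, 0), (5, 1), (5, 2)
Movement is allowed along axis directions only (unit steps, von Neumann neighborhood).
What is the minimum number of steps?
7
(one shortest path: (4, 1) → (3, 1) → (2, 1) → (2, 2) → (2, 3) → (3, 3) → (4, 3) → (4, 4))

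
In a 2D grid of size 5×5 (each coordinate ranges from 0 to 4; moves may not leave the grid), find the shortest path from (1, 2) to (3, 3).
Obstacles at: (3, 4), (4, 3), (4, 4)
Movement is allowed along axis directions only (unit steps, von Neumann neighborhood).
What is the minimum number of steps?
3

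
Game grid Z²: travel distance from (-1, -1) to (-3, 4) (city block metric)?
7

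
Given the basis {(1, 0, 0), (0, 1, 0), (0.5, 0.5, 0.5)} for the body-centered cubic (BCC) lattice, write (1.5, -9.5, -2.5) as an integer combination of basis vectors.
4b₁ - 7b₂ - 5b₃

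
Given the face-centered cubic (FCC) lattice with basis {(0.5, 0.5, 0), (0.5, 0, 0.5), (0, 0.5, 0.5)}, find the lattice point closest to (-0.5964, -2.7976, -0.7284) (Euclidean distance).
(-0.5, -3, -0.5)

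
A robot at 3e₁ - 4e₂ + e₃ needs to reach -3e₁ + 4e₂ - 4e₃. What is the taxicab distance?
19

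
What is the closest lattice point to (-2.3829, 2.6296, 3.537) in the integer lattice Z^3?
(-2, 3, 4)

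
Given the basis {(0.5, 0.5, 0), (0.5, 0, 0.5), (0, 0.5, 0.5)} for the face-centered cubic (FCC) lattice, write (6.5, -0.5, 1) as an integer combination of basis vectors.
5b₁ + 8b₂ - 6b₃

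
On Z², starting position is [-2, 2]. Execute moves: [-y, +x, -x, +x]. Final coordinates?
(-1, 1)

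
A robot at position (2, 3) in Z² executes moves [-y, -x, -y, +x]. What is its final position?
(2, 1)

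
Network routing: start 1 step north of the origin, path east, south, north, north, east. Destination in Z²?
(2, 2)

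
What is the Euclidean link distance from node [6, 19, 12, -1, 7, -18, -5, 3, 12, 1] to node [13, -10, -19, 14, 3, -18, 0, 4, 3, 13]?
48.4045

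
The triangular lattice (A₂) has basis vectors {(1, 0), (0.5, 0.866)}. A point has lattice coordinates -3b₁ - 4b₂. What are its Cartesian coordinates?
(-5, -3.464)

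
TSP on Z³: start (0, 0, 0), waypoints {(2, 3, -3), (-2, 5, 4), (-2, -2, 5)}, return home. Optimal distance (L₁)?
38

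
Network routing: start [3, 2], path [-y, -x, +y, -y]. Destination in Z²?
(2, 1)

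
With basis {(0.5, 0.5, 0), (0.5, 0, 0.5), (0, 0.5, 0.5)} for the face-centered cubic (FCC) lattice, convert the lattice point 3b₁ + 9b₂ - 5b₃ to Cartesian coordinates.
(6, -1, 2)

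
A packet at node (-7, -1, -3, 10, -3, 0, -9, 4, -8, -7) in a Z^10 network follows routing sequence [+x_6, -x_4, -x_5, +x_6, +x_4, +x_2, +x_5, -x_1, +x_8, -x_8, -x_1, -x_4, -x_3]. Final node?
(-9, 0, -4, 9, -3, 2, -9, 4, -8, -7)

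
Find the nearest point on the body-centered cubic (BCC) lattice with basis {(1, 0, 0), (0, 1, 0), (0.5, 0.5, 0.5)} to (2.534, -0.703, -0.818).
(2.5, -0.5, -0.5)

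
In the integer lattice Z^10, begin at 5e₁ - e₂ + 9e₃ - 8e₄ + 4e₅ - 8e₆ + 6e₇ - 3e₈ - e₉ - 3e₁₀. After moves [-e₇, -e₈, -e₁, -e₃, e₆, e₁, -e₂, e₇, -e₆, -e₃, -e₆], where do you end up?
(5, -2, 7, -8, 4, -9, 6, -4, -1, -3)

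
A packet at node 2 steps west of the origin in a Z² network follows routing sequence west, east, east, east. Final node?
(0, 0)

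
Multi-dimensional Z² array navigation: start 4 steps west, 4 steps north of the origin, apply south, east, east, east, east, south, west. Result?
(-1, 2)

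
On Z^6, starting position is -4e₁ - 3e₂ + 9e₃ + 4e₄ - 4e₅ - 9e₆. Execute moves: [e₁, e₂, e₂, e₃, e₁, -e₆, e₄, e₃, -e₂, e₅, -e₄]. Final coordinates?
(-2, -2, 11, 4, -3, -10)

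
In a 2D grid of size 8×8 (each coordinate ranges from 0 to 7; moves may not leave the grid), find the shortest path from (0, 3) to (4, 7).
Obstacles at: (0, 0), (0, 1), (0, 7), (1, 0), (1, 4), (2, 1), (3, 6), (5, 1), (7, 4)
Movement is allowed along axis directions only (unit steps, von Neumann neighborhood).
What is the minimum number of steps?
8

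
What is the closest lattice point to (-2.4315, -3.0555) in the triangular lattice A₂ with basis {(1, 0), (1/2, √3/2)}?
(-2.5, -2.598)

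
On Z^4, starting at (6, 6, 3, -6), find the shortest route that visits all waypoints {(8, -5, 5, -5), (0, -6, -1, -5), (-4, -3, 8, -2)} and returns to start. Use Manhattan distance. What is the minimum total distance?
78
(one optimal route: (6, 6, 3, -6) → (8, -5, 5, -5) → (0, -6, -1, -5) → (-4, -3, 8, -2) → (6, 6, 3, -6))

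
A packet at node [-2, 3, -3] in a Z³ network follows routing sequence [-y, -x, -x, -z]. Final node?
(-4, 2, -4)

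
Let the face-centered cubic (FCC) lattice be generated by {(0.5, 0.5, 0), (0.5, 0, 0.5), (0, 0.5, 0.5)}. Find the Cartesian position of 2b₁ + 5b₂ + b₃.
(3.5, 1.5, 3)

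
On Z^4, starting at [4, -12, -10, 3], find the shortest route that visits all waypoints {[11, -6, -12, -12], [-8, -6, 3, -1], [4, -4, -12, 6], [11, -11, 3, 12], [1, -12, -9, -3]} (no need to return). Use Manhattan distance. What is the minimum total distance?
134
(one optimal route: (4, -12, -10, 3) → (4, -4, -12, 6) → (11, -6, -12, -12) → (1, -12, -9, -3) → (-8, -6, 3, -1) → (11, -11, 3, 12))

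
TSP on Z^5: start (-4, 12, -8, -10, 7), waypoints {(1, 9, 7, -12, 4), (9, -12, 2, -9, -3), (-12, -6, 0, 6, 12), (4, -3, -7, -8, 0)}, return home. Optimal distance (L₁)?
206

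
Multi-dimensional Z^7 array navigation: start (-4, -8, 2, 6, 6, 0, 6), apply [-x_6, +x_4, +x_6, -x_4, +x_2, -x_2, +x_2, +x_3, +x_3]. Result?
(-4, -7, 4, 6, 6, 0, 6)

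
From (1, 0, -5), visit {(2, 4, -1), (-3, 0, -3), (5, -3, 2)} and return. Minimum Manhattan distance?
44
(one optimal route: (1, 0, -5) → (2, 4, -1) → (5, -3, 2) → (-3, 0, -3) → (1, 0, -5))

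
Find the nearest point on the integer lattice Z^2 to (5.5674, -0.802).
(6, -1)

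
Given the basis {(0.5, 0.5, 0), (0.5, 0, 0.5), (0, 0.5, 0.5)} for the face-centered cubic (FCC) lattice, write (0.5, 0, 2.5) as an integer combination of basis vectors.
-2b₁ + 3b₂ + 2b₃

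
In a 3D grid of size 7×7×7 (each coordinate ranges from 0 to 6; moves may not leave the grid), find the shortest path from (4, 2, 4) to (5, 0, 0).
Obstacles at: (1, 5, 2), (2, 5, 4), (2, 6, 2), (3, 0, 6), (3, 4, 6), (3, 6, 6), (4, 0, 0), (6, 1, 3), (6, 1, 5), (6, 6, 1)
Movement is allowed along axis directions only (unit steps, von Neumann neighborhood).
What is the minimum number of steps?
7
(one shortest path: (4, 2, 4) → (5, 2, 4) → (5, 1, 4) → (5, 0, 4) → (5, 0, 3) → (5, 0, 2) → (5, 0, 1) → (5, 0, 0))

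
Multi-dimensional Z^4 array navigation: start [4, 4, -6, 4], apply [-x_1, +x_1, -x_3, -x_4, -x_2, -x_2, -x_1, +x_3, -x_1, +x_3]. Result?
(2, 2, -5, 3)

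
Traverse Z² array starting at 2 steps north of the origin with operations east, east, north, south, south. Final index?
(2, 1)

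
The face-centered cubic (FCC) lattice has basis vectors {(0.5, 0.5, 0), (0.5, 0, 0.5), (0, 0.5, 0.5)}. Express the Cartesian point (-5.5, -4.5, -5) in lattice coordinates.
-5b₁ - 6b₂ - 4b₃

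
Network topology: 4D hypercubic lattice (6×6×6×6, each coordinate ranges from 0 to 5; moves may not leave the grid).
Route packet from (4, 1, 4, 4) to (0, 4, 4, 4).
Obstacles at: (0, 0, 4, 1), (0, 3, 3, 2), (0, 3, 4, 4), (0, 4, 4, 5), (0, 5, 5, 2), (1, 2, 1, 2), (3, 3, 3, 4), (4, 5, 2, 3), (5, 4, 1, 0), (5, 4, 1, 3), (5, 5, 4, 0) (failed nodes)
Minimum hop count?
7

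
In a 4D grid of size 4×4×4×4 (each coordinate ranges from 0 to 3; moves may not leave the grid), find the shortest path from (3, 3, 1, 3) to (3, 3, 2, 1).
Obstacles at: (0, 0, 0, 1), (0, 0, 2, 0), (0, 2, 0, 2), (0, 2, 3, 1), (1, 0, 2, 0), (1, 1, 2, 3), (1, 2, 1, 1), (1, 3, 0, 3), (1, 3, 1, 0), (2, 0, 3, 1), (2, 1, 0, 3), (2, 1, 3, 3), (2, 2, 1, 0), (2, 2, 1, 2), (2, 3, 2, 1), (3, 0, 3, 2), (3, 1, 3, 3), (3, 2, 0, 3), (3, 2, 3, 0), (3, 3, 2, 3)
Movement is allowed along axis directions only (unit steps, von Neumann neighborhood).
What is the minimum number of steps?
3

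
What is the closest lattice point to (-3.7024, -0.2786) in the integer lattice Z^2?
(-4, 0)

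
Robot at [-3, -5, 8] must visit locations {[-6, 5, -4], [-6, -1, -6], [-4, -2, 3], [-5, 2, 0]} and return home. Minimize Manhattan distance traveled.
54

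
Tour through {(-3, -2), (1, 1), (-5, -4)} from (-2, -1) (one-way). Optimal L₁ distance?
16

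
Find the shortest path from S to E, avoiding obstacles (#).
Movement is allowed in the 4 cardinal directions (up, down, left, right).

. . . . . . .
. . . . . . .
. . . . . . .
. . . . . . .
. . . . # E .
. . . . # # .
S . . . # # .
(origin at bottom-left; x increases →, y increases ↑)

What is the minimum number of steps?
9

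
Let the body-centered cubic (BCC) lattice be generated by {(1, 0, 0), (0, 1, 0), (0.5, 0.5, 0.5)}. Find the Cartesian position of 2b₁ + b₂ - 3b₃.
(0.5, -0.5, -1.5)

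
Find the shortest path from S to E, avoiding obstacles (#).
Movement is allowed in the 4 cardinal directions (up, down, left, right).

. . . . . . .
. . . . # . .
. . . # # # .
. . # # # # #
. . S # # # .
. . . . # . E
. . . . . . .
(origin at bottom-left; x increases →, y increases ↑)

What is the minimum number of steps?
7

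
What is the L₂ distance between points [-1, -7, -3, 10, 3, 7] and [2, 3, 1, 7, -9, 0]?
18.0831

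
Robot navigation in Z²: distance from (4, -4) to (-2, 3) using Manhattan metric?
13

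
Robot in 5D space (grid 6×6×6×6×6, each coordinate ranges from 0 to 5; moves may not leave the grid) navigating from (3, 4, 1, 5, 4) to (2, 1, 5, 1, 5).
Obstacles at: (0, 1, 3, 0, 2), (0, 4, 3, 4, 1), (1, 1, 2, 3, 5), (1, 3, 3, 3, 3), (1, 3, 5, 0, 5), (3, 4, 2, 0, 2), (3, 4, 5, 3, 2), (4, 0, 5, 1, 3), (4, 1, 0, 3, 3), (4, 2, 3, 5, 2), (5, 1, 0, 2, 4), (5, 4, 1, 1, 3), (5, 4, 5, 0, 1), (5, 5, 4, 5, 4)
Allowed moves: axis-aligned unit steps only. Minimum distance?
13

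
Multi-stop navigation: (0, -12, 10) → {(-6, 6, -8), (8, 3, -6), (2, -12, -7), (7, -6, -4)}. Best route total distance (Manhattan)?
64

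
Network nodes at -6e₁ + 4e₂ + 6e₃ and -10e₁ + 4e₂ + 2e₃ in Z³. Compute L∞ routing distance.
4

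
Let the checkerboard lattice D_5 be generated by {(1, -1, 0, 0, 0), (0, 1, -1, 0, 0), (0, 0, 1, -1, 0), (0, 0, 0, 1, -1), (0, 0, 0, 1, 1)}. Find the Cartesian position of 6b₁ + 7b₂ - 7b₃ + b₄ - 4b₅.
(6, 1, -14, 4, -5)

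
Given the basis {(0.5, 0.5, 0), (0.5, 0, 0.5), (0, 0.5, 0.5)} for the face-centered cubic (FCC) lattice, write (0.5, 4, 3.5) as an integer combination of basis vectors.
b₁ + 7b₃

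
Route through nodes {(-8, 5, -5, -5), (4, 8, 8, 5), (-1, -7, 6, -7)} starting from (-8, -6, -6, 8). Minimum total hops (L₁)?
91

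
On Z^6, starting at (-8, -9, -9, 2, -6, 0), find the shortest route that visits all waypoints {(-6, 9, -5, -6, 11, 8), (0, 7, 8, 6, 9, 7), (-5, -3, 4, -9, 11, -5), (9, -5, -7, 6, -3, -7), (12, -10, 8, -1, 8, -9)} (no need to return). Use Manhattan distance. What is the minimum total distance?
197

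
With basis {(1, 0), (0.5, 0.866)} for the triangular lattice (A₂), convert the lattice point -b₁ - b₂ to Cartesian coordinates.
(-1.5, -0.866)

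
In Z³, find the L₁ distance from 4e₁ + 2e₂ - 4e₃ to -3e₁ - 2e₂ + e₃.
16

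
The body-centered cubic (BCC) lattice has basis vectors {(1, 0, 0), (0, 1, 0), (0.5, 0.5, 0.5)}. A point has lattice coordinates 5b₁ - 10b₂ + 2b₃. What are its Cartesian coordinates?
(6, -9, 1)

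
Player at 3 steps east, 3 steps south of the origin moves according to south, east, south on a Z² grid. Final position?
(4, -5)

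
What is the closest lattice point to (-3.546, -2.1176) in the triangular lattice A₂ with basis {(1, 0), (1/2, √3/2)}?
(-3.5, -2.598)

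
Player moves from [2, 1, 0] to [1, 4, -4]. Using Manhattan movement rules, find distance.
8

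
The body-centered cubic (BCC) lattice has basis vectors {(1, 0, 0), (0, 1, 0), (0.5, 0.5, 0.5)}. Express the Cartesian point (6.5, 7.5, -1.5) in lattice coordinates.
8b₁ + 9b₂ - 3b₃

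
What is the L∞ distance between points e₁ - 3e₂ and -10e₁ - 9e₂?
11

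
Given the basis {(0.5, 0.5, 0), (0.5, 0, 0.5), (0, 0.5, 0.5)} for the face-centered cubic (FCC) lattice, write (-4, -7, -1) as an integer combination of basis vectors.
-10b₁ + 2b₂ - 4b₃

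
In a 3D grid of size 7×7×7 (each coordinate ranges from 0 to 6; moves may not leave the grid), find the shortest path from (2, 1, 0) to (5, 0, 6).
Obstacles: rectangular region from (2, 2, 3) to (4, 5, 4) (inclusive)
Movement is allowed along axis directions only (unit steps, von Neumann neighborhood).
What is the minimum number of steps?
10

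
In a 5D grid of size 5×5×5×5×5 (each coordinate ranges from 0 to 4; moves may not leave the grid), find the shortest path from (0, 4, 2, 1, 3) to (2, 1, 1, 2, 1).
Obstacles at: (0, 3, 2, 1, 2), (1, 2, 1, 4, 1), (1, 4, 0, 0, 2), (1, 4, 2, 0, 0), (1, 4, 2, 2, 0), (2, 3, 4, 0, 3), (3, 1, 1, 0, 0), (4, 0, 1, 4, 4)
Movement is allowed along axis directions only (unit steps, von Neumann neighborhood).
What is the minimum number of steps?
9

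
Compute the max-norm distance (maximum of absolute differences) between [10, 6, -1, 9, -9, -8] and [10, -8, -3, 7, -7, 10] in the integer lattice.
18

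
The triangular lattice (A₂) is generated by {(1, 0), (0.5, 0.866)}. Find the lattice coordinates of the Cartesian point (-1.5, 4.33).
-4b₁ + 5b₂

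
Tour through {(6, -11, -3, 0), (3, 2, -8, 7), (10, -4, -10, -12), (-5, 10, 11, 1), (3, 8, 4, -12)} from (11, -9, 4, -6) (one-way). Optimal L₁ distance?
145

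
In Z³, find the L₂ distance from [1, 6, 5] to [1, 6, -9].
14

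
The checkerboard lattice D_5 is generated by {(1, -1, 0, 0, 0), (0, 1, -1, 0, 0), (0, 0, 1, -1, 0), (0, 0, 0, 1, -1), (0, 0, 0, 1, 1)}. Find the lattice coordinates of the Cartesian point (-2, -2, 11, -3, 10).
-2b₁ - 4b₂ + 7b₃ - 3b₄ + 7b₅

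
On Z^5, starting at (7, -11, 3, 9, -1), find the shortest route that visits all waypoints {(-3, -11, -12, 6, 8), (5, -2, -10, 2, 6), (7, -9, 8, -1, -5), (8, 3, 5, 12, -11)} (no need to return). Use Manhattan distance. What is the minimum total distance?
131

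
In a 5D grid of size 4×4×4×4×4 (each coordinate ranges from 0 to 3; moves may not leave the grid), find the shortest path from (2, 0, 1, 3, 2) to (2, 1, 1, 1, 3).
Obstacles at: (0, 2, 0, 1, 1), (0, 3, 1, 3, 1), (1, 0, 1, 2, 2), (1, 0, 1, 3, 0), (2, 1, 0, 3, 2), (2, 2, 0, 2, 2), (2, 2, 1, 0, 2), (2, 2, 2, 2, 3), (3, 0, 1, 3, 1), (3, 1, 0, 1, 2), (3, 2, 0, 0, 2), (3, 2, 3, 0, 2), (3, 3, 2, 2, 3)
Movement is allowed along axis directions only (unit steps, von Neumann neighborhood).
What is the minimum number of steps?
4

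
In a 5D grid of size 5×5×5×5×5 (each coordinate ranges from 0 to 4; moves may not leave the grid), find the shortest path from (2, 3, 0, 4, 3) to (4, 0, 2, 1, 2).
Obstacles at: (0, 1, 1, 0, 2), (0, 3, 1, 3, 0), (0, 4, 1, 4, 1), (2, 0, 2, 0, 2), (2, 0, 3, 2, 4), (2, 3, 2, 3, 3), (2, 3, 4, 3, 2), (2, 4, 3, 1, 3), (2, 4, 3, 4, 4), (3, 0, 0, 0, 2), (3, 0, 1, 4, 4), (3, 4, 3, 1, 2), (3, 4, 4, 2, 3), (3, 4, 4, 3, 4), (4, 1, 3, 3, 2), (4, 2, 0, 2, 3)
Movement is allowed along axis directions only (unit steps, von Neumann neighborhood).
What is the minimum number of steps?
11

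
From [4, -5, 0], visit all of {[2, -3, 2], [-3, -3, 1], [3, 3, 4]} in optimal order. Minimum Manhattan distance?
25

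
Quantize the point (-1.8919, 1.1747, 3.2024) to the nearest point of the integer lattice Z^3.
(-2, 1, 3)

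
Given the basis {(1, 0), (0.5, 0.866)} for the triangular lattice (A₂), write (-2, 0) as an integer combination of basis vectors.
-2b₁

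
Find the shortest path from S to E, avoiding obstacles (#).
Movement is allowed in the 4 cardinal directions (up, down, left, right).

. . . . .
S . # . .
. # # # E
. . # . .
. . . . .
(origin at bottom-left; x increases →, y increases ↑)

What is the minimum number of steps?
7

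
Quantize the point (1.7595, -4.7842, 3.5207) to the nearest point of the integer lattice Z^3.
(2, -5, 4)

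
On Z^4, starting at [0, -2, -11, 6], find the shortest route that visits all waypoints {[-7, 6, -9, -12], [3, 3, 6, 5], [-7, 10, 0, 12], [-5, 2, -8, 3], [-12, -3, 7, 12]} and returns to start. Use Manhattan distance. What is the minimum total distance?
154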